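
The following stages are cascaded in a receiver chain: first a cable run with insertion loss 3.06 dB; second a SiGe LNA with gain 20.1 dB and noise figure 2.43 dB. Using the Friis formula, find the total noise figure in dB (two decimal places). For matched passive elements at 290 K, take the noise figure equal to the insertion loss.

Convert to linear (a loss of L dB is a gain of −L dB): F_i = 10^(NF_i/10), G_i = 10^(G_i,dB/10)
  Stage 1: F_1 = 10^(3.06/10) = 2.023, G_1 = 10^(−3.06/10) = 0.4943
  Stage 2: F_2 = 10^(2.43/10) = 1.750, G_2 = 10^(20.1/10) = 102.3
Friis cascade:
  F = 2.023 + (1.750 − 1)/0.4943 = 3.540
NF = 10 log₁₀(3.540) = 5.49 dB

5.49 dB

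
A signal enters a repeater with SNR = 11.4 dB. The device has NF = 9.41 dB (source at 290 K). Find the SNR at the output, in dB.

By definition F = SNR_in/SNR_out, so in dB: SNR_out = SNR_in − NF
SNR_out = 11.4 − 9.41 = 1.99 dB

1.99 dB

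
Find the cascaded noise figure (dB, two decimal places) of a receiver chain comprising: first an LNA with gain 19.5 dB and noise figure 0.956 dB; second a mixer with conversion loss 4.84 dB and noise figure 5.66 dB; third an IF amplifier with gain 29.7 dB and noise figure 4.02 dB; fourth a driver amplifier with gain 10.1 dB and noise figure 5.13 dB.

Convert to linear (a loss of L dB is a gain of −L dB): F_i = 10^(NF_i/10), G_i = 10^(G_i,dB/10)
  Stage 1: F_1 = 10^(0.956/10) = 1.246, G_1 = 10^(19.5/10) = 89.13
  Stage 2: F_2 = 10^(5.66/10) = 3.681, G_2 = 10^(−4.84/10) = 0.3281
  Stage 3: F_3 = 10^(4.02/10) = 2.523, G_3 = 10^(29.7/10) = 933.3
  Stage 4: F_4 = 10^(5.13/10) = 3.258, G_4 = 10^(10.1/10) = 10.23
Friis cascade:
  F = 1.246 + (3.681 − 1)/89.13 + (2.523 − 1)/29.24 + (3.258 − 1)/2.729×10⁴ = 1.329
NF = 10 log₁₀(1.329) = 1.23 dB

1.23 dB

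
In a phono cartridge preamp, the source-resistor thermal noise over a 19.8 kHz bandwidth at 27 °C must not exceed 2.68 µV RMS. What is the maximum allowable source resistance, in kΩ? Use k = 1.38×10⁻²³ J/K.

21.9 kΩ

T = 27 °C + 273.15 = 300.15 K
Johnson–Nyquist: V_n = √(4kTRB) ⇒ R = V_n² / (4kTB)
4kTB = 4 × 1.38×10⁻²³ × 300.15 × 1.98×10⁴ = 3.28×10⁻¹⁶
R = (2.68×10⁻⁶)² / 3.28×10⁻¹⁶ = 2.19×10⁴ Ω = 21.9 kΩ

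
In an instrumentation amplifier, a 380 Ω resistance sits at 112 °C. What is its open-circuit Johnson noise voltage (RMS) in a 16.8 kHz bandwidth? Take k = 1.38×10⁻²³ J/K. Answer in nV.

T = 112 °C + 273.15 = 385.15 K
V_n = √(4kTRB)
4kTRB = 4 × 1.38×10⁻²³ × 385.15 × 3.80×10² × 1.68×10⁴ = 1.36×10⁻¹³ V²
V_n = √(1.36×10⁻¹³) = 3.68×10⁻⁷ V = 368 nV

368 nV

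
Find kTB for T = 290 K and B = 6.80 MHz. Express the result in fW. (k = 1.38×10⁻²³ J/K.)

27.2 fW

P_n = kTB = 1.38×10⁻²³ × 290 × 6.80×10⁶ = 2.72×10⁻¹⁴ W = 27.2 fW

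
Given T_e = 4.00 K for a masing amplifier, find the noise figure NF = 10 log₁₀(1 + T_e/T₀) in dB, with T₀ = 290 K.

F = 1 + T_e/T₀ = 1 + 4.00/290 = 1.01379
NF = 10 log₁₀(1.01379) = 0.059 dB

0.059 dB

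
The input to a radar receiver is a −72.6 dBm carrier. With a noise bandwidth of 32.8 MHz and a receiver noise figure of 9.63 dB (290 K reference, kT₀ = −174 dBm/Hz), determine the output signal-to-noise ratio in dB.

Noise floor: N = −174 + 10 log₁₀(B) + NF
10 log₁₀(3.28×10⁷) = 75.16 dB
N = −174 + 75.16 + 9.63 = −89.21 dBm
SNR = P_sig − N = −72.6 − (−89.21) = 16.61 dB → 16.6 dB

16.6 dB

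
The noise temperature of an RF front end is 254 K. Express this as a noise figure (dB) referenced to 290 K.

2.73 dB

F = 1 + T_e/T₀ = 1 + 254/290 = 1.87586
NF = 10 log₁₀(1.87586) = 2.73 dB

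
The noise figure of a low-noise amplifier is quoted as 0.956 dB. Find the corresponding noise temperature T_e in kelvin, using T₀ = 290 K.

F = 10^(0.956/10) = 1.24624
T_e = (F − 1)·T₀ = (1.24624 − 1) × 290 = 71.4 K

71.4 K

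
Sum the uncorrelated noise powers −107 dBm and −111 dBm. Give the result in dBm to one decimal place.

Convert to linear, add, convert back:
P₁ = 2.00×10⁻¹⁴ W, P₂ = 7.94×10⁻¹⁵ W
P_tot = 2.79×10⁻¹⁴ W → 10 log₁₀(P_tot / 10⁻³) = −105.5 dBm

−105.5 dBm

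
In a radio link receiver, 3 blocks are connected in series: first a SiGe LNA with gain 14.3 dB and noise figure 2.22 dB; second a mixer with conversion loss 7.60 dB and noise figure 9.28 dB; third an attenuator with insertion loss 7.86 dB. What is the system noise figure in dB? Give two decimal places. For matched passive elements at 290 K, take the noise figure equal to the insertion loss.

4.82 dB

Convert to linear (a loss of L dB is a gain of −L dB): F_i = 10^(NF_i/10), G_i = 10^(G_i,dB/10)
  Stage 1: F_1 = 10^(2.22/10) = 1.667, G_1 = 10^(14.3/10) = 26.92
  Stage 2: F_2 = 10^(9.28/10) = 8.472, G_2 = 10^(−7.60/10) = 0.1738
  Stage 3: F_3 = 10^(7.86/10) = 6.109, G_3 = 10^(−7.86/10) = 0.1637
Friis cascade:
  F = 1.667 + (8.472 − 1)/26.92 + (6.109 − 1)/4.677 = 3.037
NF = 10 log₁₀(3.037) = 4.82 dB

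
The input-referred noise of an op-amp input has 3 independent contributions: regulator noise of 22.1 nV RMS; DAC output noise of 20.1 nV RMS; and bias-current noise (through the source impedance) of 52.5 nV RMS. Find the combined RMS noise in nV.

60.4 nV

Uncorrelated sources add in power (mean-square): V_tot = √(ΣV_i²)
V_tot = √[(2.21×10⁻⁸)² + (2.01×10⁻⁸)² + (5.25×10⁻⁸)²] = 6.04×10⁻⁸ V = 60.4 nV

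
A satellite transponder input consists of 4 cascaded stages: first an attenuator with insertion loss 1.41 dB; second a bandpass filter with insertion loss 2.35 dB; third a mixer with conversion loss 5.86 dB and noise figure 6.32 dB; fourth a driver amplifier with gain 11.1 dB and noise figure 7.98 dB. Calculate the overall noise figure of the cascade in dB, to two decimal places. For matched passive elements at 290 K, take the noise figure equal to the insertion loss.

17.68 dB

Convert to linear (a loss of L dB is a gain of −L dB): F_i = 10^(NF_i/10), G_i = 10^(G_i,dB/10)
  Stage 1: F_1 = 10^(1.41/10) = 1.384, G_1 = 10^(−1.41/10) = 0.7228
  Stage 2: F_2 = 10^(2.35/10) = 1.718, G_2 = 10^(−2.35/10) = 0.5821
  Stage 3: F_3 = 10^(6.32/10) = 4.285, G_3 = 10^(−5.86/10) = 0.2594
  Stage 4: F_4 = 10^(7.98/10) = 6.281, G_4 = 10^(11.1/10) = 12.88
Friis cascade:
  F = 1.384 + (1.718 − 1)/0.7228 + (4.285 − 1)/0.4207 + (6.281 − 1)/0.1091 = 58.57
NF = 10 log₁₀(58.57) = 17.68 dB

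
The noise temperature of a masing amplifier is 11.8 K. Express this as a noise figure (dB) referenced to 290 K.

0.173 dB

F = 1 + T_e/T₀ = 1 + 11.8/290 = 1.04069
NF = 10 log₁₀(1.04069) = 0.173 dB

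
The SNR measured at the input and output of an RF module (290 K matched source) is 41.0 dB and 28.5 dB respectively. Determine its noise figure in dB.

12.5 dB

NF (dB) = SNR_in(dB) − SNR_out(dB) when the source is at T₀
NF = 41.0 − 28.5 = 12.5 dB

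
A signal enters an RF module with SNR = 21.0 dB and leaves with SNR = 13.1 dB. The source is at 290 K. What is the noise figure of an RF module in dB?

NF (dB) = SNR_in(dB) − SNR_out(dB) when the source is at T₀
NF = 21.0 − 13.1 = 7.9 dB

7.9 dB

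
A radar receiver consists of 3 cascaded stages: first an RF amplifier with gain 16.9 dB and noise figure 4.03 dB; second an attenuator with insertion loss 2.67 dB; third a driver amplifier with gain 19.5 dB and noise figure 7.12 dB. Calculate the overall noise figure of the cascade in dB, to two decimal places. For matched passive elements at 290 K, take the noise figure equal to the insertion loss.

Convert to linear (a loss of L dB is a gain of −L dB): F_i = 10^(NF_i/10), G_i = 10^(G_i,dB/10)
  Stage 1: F_1 = 10^(4.03/10) = 2.529, G_1 = 10^(16.9/10) = 48.98
  Stage 2: F_2 = 10^(2.67/10) = 1.849, G_2 = 10^(−2.67/10) = 0.5408
  Stage 3: F_3 = 10^(7.12/10) = 5.152, G_3 = 10^(19.5/10) = 89.13
Friis cascade:
  F = 2.529 + (1.849 − 1)/48.98 + (5.152 − 1)/26.49 = 2.703
NF = 10 log₁₀(2.703) = 4.32 dB

4.32 dB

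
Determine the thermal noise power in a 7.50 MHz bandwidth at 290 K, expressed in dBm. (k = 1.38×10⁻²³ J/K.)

−105.2 dBm

P_n = kTB = 1.38×10⁻²³ × 290 × 7.50×10⁶ = 3.00×10⁻¹⁴ W
In dBm: 10 log₁₀(3.00×10⁻¹⁴ / 10⁻³) = −105.2 dBm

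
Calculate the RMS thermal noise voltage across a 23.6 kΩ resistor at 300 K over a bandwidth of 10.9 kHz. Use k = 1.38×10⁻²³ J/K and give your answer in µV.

V_n = √(4kTRB)
4kTRB = 4 × 1.38×10⁻²³ × 300 × 2.36×10⁴ × 1.09×10⁴ = 4.26×10⁻¹² V²
V_n = √(4.26×10⁻¹²) = 2.06×10⁻⁶ V = 2.06 µV

2.06 µV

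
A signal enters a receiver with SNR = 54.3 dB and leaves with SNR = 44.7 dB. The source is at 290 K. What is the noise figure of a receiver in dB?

NF (dB) = SNR_in(dB) − SNR_out(dB) when the source is at T₀
NF = 54.3 − 44.7 = 9.6 dB

9.6 dB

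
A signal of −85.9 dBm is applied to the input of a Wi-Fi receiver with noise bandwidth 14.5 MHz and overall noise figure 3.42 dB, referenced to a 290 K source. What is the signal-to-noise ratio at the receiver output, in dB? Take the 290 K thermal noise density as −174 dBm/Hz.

Noise floor: N = −174 + 10 log₁₀(B) + NF
10 log₁₀(1.45×10⁷) = 71.61 dB
N = −174 + 71.61 + 3.42 = −98.97 dBm
SNR = P_sig − N = −85.9 − (−98.97) = 13.07 dB → 13.1 dB

13.1 dB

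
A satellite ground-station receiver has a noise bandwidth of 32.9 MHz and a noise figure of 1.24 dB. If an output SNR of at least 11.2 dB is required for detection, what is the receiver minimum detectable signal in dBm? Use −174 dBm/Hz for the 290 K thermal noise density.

Sensitivity = −174 + 10 log₁₀(B) + NF + SNR_min
= −174 + 75.17 + 1.24 + 11.2
= −86.39 dBm → −86.4 dBm

−86.4 dBm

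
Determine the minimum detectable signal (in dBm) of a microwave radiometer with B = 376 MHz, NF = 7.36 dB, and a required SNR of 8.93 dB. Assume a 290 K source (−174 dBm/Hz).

Sensitivity = −174 + 10 log₁₀(B) + NF + SNR_min
= −174 + 85.75 + 7.36 + 8.93
= −71.96 dBm → −72.0 dBm

−72.0 dBm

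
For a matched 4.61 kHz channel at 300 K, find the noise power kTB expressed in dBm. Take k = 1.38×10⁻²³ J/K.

P_n = kTB = 1.38×10⁻²³ × 300 × 4.61×10³ = 1.91×10⁻¹⁷ W
In dBm: 10 log₁₀(1.91×10⁻¹⁷ / 10⁻³) = −137.2 dBm

−137.2 dBm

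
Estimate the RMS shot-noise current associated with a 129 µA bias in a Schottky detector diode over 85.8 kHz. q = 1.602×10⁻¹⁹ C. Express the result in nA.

1.88 nA

I_n = √(2qI·B)
2qI·B = 2 × 1.602×10⁻¹⁹ × 1.29×10⁻⁴ × 8.58×10⁴ = 3.55×10⁻¹⁸ A²
I_n = √(3.55×10⁻¹⁸) = 1.88×10⁻⁹ A = 1.88 nA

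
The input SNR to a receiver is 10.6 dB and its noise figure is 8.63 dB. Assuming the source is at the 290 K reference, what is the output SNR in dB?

1.97 dB

By definition F = SNR_in/SNR_out, so in dB: SNR_out = SNR_in − NF
SNR_out = 10.6 − 8.63 = 1.97 dB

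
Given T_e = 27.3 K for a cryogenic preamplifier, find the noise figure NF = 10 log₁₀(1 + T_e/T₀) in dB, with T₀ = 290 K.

F = 1 + T_e/T₀ = 1 + 27.3/290 = 1.09414
NF = 10 log₁₀(1.09414) = 0.391 dB

0.391 dB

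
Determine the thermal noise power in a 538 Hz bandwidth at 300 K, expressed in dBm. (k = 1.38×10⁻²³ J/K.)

−146.5 dBm

P_n = kTB = 1.38×10⁻²³ × 300 × 5.38×10² = 2.23×10⁻¹⁸ W
In dBm: 10 log₁₀(2.23×10⁻¹⁸ / 10⁻³) = −146.5 dBm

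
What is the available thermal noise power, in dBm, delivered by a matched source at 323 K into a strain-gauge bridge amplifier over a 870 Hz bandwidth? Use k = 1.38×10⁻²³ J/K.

P_n = kTB = 1.38×10⁻²³ × 323 × 8.70×10² = 3.88×10⁻¹⁸ W
In dBm: 10 log₁₀(3.88×10⁻¹⁸ / 10⁻³) = −144.1 dBm

−144.1 dBm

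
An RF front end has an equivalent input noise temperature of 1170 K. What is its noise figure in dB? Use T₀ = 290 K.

F = 1 + T_e/T₀ = 1 + 1170/290 = 5.03448
NF = 10 log₁₀(5.03448) = 7.02 dB

7.02 dB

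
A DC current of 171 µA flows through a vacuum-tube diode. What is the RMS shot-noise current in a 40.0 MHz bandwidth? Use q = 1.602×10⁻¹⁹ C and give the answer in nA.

46.8 nA

I_n = √(2qI·B)
2qI·B = 2 × 1.602×10⁻¹⁹ × 1.71×10⁻⁴ × 4.00×10⁷ = 2.19×10⁻¹⁵ A²
I_n = √(2.19×10⁻¹⁵) = 4.68×10⁻⁸ A = 46.8 nA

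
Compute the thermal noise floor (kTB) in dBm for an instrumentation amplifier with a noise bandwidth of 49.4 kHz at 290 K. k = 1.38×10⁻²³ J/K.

P_n = kTB = 1.38×10⁻²³ × 290 × 4.94×10⁴ = 1.98×10⁻¹⁶ W
In dBm: 10 log₁₀(1.98×10⁻¹⁶ / 10⁻³) = −127.0 dBm

−127.0 dBm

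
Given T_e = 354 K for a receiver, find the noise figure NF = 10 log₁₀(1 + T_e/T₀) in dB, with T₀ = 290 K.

F = 1 + T_e/T₀ = 1 + 354/290 = 2.22069
NF = 10 log₁₀(2.22069) = 3.46 dB

3.46 dB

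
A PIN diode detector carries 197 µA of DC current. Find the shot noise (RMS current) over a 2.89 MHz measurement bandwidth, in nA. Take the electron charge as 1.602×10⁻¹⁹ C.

13.5 nA

I_n = √(2qI·B)
2qI·B = 2 × 1.602×10⁻¹⁹ × 1.97×10⁻⁴ × 2.89×10⁶ = 1.82×10⁻¹⁶ A²
I_n = √(1.82×10⁻¹⁶) = 1.35×10⁻⁸ A = 13.5 nA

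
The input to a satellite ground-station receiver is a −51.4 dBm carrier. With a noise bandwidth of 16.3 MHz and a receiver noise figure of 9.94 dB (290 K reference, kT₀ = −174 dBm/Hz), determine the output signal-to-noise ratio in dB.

Noise floor: N = −174 + 10 log₁₀(B) + NF
10 log₁₀(1.63×10⁷) = 72.12 dB
N = −174 + 72.12 + 9.94 = −91.94 dBm
SNR = P_sig − N = −51.4 − (−91.94) = 40.54 dB → 40.5 dB

40.5 dB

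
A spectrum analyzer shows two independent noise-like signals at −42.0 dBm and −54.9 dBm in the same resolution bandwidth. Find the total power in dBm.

Convert to linear, add, convert back:
P₁ = 6.31×10⁻⁸ W, P₂ = 3.24×10⁻⁹ W
P_tot = 6.63×10⁻⁸ W → 10 log₁₀(P_tot / 10⁻³) = −41.8 dBm

−41.8 dBm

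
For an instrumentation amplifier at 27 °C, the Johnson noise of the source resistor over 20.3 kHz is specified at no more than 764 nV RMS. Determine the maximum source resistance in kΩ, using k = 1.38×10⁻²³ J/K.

1.74 kΩ

T = 27 °C + 273.15 = 300.15 K
Johnson–Nyquist: V_n = √(4kTRB) ⇒ R = V_n² / (4kTB)
4kTB = 4 × 1.38×10⁻²³ × 300.15 × 2.03×10⁴ = 3.36×10⁻¹⁶
R = (7.64×10⁻⁷)² / 3.36×10⁻¹⁶ = 1.74×10³ Ω = 1.74 kΩ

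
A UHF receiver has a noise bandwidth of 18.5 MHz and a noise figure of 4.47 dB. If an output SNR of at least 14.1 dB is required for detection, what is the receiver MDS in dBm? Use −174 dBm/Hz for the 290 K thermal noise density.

Sensitivity = −174 + 10 log₁₀(B) + NF + SNR_min
= −174 + 72.67 + 4.47 + 14.1
= −82.76 dBm → −82.8 dBm

−82.8 dBm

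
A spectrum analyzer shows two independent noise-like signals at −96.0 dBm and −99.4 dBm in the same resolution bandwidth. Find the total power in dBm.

−94.4 dBm

Convert to linear, add, convert back:
P₁ = 2.51×10⁻¹³ W, P₂ = 1.15×10⁻¹³ W
P_tot = 3.66×10⁻¹³ W → 10 log₁₀(P_tot / 10⁻³) = −94.4 dBm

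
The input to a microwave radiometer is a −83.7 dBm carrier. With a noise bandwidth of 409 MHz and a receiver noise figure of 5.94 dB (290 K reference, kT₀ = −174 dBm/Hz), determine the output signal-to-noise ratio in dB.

Noise floor: N = −174 + 10 log₁₀(B) + NF
10 log₁₀(4.09×10⁸) = 86.12 dB
N = −174 + 86.12 + 5.94 = −81.94 dBm
SNR = P_sig − N = −83.7 − (−81.94) = −1.76 dB → −1.8 dB

−1.8 dB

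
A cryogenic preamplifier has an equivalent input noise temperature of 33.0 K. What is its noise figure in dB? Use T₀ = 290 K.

F = 1 + T_e/T₀ = 1 + 33.0/290 = 1.11379
NF = 10 log₁₀(1.11379) = 0.468 dB

0.468 dB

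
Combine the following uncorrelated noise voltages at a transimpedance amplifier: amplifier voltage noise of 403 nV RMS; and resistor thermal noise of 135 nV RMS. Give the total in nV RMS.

Uncorrelated sources add in power (mean-square): V_tot = √(ΣV_i²)
V_tot = √[(4.03×10⁻⁷)² + (1.35×10⁻⁷)²] = 4.25×10⁻⁷ V = 425 nV

425 nV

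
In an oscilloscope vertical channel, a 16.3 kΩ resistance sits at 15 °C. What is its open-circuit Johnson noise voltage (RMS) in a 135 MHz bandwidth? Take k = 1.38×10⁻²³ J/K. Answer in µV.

T = 15 °C + 273.15 = 288.15 K
V_n = √(4kTRB)
4kTRB = 4 × 1.38×10⁻²³ × 288.15 × 1.63×10⁴ × 1.35×10⁸ = 3.50×10⁻⁸ V²
V_n = √(3.50×10⁻⁸) = 1.87×10⁻⁴ V = 187 µV

187 µV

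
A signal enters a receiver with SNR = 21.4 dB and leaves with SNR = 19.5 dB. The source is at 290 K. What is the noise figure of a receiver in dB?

1.9 dB

NF (dB) = SNR_in(dB) − SNR_out(dB) when the source is at T₀
NF = 21.4 − 19.5 = 1.9 dB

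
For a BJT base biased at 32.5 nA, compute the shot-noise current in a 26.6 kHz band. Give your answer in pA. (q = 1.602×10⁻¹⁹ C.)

I_n = √(2qI·B)
2qI·B = 2 × 1.602×10⁻¹⁹ × 3.25×10⁻⁸ × 2.66×10⁴ = 2.77×10⁻²² A²
I_n = √(2.77×10⁻²²) = 1.66×10⁻¹¹ A = 16.6 pA

16.6 pA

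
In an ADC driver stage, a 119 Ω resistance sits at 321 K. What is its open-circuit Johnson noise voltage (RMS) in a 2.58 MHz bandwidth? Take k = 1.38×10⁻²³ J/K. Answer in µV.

2.33 µV

V_n = √(4kTRB)
4kTRB = 4 × 1.38×10⁻²³ × 321 × 1.19×10² × 2.58×10⁶ = 5.44×10⁻¹² V²
V_n = √(5.44×10⁻¹²) = 2.33×10⁻⁶ V = 2.33 µV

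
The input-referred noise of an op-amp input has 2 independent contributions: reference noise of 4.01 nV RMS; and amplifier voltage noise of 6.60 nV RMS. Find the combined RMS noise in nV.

Uncorrelated sources add in power (mean-square): V_tot = √(ΣV_i²)
V_tot = √[(4.01×10⁻⁹)² + (6.60×10⁻⁹)²] = 7.72×10⁻⁹ V = 7.72 nV

7.72 nV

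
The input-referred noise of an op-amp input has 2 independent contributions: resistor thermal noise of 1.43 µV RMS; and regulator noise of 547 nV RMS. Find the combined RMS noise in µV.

1.53 µV

Uncorrelated sources add in power (mean-square): V_tot = √(ΣV_i²)
V_tot = √[(1.43×10⁻⁶)² + (5.47×10⁻⁷)²] = 1.53×10⁻⁶ V = 1.53 µV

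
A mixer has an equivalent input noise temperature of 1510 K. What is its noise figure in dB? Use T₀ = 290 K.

F = 1 + T_e/T₀ = 1 + 1510/290 = 6.2069
NF = 10 log₁₀(6.2069) = 7.93 dB

7.93 dB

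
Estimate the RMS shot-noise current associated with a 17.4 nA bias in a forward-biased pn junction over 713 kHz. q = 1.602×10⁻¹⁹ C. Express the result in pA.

I_n = √(2qI·B)
2qI·B = 2 × 1.602×10⁻¹⁹ × 1.74×10⁻⁸ × 7.13×10⁵ = 3.97×10⁻²¹ A²
I_n = √(3.97×10⁻²¹) = 6.30×10⁻¹¹ A = 63.0 pA

63.0 pA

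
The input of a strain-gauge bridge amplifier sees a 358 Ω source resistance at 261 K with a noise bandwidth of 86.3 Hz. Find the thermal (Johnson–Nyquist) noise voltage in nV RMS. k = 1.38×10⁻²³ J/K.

V_n = √(4kTRB)
4kTRB = 4 × 1.38×10⁻²³ × 261 × 3.58×10² × 8.63×10¹ = 4.45×10⁻¹⁶ V²
V_n = √(4.45×10⁻¹⁶) = 2.11×10⁻⁸ V = 21.1 nV

21.1 nV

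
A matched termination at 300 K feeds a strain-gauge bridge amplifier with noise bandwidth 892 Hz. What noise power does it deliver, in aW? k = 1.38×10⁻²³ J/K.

3.69 aW

P_n = kTB = 1.38×10⁻²³ × 300 × 8.92×10² = 3.69×10⁻¹⁸ W = 3.69 aW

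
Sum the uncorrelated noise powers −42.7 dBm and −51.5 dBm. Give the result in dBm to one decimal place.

−42.2 dBm

Convert to linear, add, convert back:
P₁ = 5.37×10⁻⁸ W, P₂ = 7.08×10⁻⁹ W
P_tot = 6.08×10⁻⁸ W → 10 log₁₀(P_tot / 10⁻³) = −42.2 dBm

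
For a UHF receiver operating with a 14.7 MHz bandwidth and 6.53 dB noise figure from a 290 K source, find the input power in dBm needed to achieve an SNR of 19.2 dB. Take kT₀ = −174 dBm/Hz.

Sensitivity = −174 + 10 log₁₀(B) + NF + SNR_min
= −174 + 71.67 + 6.53 + 19.2
= −76.60 dBm → −76.6 dBm

−76.6 dBm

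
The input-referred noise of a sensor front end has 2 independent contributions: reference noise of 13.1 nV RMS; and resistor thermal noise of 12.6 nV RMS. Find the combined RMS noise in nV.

Uncorrelated sources add in power (mean-square): V_tot = √(ΣV_i²)
V_tot = √[(1.31×10⁻⁸)² + (1.26×10⁻⁸)²] = 1.82×10⁻⁸ V = 18.2 nV

18.2 nV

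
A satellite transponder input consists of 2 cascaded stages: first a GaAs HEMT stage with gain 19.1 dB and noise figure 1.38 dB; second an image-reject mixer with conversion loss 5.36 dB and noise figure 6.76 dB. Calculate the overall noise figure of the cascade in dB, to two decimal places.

Convert to linear (a loss of L dB is a gain of −L dB): F_i = 10^(NF_i/10), G_i = 10^(G_i,dB/10)
  Stage 1: F_1 = 10^(1.38/10) = 1.374, G_1 = 10^(19.1/10) = 81.28
  Stage 2: F_2 = 10^(6.76/10) = 4.742, G_2 = 10^(−5.36/10) = 0.2911
Friis cascade:
  F = 1.374 + (4.742 − 1)/81.28 = 1.420
NF = 10 log₁₀(1.420) = 1.52 dB

1.52 dB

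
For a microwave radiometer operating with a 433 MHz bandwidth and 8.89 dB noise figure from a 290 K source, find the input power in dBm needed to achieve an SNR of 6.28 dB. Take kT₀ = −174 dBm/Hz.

−72.5 dBm

Sensitivity = −174 + 10 log₁₀(B) + NF + SNR_min
= −174 + 86.36 + 8.89 + 6.28
= −72.47 dBm → −72.5 dBm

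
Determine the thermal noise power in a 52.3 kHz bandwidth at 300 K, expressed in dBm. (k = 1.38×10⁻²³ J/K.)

−126.6 dBm

P_n = kTB = 1.38×10⁻²³ × 300 × 5.23×10⁴ = 2.17×10⁻¹⁶ W
In dBm: 10 log₁₀(2.17×10⁻¹⁶ / 10⁻³) = −126.6 dBm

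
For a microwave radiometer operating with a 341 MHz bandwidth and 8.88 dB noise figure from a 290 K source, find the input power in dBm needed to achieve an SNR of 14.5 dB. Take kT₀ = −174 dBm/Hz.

Sensitivity = −174 + 10 log₁₀(B) + NF + SNR_min
= −174 + 85.33 + 8.88 + 14.5
= −65.29 dBm → −65.3 dBm

−65.3 dBm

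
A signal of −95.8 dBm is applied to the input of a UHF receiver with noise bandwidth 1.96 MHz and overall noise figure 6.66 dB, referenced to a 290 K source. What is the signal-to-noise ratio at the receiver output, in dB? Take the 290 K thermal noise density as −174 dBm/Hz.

8.6 dB

Noise floor: N = −174 + 10 log₁₀(B) + NF
10 log₁₀(1.96×10⁶) = 62.92 dB
N = −174 + 62.92 + 6.66 = −104.42 dBm
SNR = P_sig − N = −95.8 − (−104.42) = 8.62 dB → 8.6 dB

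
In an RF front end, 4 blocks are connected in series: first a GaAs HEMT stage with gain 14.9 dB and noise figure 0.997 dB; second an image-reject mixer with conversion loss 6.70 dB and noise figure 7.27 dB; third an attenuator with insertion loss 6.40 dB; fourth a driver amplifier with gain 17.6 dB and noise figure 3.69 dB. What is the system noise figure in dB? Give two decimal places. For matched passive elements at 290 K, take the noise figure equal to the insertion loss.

Convert to linear (a loss of L dB is a gain of −L dB): F_i = 10^(NF_i/10), G_i = 10^(G_i,dB/10)
  Stage 1: F_1 = 10^(0.997/10) = 1.258, G_1 = 10^(14.9/10) = 30.90
  Stage 2: F_2 = 10^(7.27/10) = 5.333, G_2 = 10^(−6.70/10) = 0.2138
  Stage 3: F_3 = 10^(6.40/10) = 4.365, G_3 = 10^(−6.40/10) = 0.2291
  Stage 4: F_4 = 10^(3.69/10) = 2.339, G_4 = 10^(17.6/10) = 57.54
Friis cascade:
  F = 1.258 + (5.333 − 1)/30.90 + (4.365 − 1)/6.607 + (2.339 − 1)/1.514 = 2.792
NF = 10 log₁₀(2.792) = 4.46 dB

4.46 dB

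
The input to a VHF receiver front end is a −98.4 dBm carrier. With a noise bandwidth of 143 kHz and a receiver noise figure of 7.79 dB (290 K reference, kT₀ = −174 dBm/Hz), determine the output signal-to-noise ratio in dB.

16.3 dB

Noise floor: N = −174 + 10 log₁₀(B) + NF
10 log₁₀(1.43×10⁵) = 51.55 dB
N = −174 + 51.55 + 7.79 = −114.66 dBm
SNR = P_sig − N = −98.4 − (−114.66) = 16.26 dB → 16.3 dB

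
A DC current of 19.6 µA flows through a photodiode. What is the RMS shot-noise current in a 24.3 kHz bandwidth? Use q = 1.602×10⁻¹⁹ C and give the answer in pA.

391 pA

I_n = √(2qI·B)
2qI·B = 2 × 1.602×10⁻¹⁹ × 1.96×10⁻⁵ × 2.43×10⁴ = 1.53×10⁻¹⁹ A²
I_n = √(1.53×10⁻¹⁹) = 3.91×10⁻¹⁰ A = 391 pA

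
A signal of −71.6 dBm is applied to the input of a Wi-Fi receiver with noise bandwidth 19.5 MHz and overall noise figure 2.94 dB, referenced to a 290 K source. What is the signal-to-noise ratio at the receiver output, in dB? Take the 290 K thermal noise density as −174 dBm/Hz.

26.6 dB

Noise floor: N = −174 + 10 log₁₀(B) + NF
10 log₁₀(1.95×10⁷) = 72.9 dB
N = −174 + 72.9 + 2.94 = −98.16 dBm
SNR = P_sig − N = −71.6 − (−98.16) = 26.56 dB → 26.6 dB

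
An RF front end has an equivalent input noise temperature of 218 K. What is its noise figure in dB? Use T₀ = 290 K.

F = 1 + T_e/T₀ = 1 + 218/290 = 1.75172
NF = 10 log₁₀(1.75172) = 2.43 dB

2.43 dB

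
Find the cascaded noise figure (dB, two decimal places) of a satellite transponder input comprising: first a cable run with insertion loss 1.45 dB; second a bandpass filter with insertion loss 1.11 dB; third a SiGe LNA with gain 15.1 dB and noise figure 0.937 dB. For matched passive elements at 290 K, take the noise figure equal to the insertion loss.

Convert to linear (a loss of L dB is a gain of −L dB): F_i = 10^(NF_i/10), G_i = 10^(G_i,dB/10)
  Stage 1: F_1 = 10^(1.45/10) = 1.396, G_1 = 10^(−1.45/10) = 0.7161
  Stage 2: F_2 = 10^(1.11/10) = 1.291, G_2 = 10^(−1.11/10) = 0.7745
  Stage 3: F_3 = 10^(0.937/10) = 1.241, G_3 = 10^(15.1/10) = 32.36
Friis cascade:
  F = 1.396 + (1.291 − 1)/0.7161 + (1.241 − 1)/0.5546 = 2.237
NF = 10 log₁₀(2.237) = 3.50 dB

3.50 dB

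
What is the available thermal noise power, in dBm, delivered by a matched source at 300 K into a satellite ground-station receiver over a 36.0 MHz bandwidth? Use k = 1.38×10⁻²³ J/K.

−98.3 dBm

P_n = kTB = 1.38×10⁻²³ × 300 × 3.60×10⁷ = 1.49×10⁻¹³ W
In dBm: 10 log₁₀(1.49×10⁻¹³ / 10⁻³) = −98.3 dBm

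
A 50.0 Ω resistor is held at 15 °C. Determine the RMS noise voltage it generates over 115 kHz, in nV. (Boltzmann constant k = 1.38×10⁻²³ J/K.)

302 nV

T = 15 °C + 273.15 = 288.15 K
V_n = √(4kTRB)
4kTRB = 4 × 1.38×10⁻²³ × 288.15 × 5.00×10¹ × 1.15×10⁵ = 9.15×10⁻¹⁴ V²
V_n = √(9.15×10⁻¹⁴) = 3.02×10⁻⁷ V = 302 nV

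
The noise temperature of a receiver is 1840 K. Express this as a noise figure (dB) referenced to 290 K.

F = 1 + T_e/T₀ = 1 + 1840/290 = 7.34483
NF = 10 log₁₀(7.34483) = 8.66 dB

8.66 dB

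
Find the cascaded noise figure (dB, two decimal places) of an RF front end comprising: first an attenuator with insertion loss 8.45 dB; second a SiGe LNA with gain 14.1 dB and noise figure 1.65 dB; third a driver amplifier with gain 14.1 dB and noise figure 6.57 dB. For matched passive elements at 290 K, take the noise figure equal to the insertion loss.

10.49 dB

Convert to linear (a loss of L dB is a gain of −L dB): F_i = 10^(NF_i/10), G_i = 10^(G_i,dB/10)
  Stage 1: F_1 = 10^(8.45/10) = 6.998, G_1 = 10^(−8.45/10) = 0.1429
  Stage 2: F_2 = 10^(1.65/10) = 1.462, G_2 = 10^(14.1/10) = 25.70
  Stage 3: F_3 = 10^(6.57/10) = 4.539, G_3 = 10^(14.1/10) = 25.70
Friis cascade:
  F = 6.998 + (1.462 − 1)/0.1429 + (4.539 − 1)/3.673 = 11.20
NF = 10 log₁₀(11.20) = 10.49 dB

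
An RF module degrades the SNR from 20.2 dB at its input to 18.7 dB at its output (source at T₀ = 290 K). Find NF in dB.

NF (dB) = SNR_in(dB) − SNR_out(dB) when the source is at T₀
NF = 20.2 − 18.7 = 1.5 dB

1.5 dB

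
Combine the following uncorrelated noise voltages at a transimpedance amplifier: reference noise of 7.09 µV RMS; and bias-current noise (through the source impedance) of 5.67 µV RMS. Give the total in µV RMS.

9.08 µV

Uncorrelated sources add in power (mean-square): V_tot = √(ΣV_i²)
V_tot = √[(7.09×10⁻⁶)² + (5.67×10⁻⁶)²] = 9.08×10⁻⁶ V = 9.08 µV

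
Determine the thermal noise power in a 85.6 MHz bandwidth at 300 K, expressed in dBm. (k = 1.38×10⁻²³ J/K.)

−94.5 dBm

P_n = kTB = 1.38×10⁻²³ × 300 × 8.56×10⁷ = 3.54×10⁻¹³ W
In dBm: 10 log₁₀(3.54×10⁻¹³ / 10⁻³) = −94.5 dBm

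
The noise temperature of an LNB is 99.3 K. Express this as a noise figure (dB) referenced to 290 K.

F = 1 + T_e/T₀ = 1 + 99.3/290 = 1.34241
NF = 10 log₁₀(1.34241) = 1.28 dB

1.28 dB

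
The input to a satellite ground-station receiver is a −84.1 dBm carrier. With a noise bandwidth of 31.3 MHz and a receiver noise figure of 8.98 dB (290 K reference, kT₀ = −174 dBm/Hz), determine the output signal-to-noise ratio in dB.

Noise floor: N = −174 + 10 log₁₀(B) + NF
10 log₁₀(3.13×10⁷) = 74.96 dB
N = −174 + 74.96 + 8.98 = −90.06 dBm
SNR = P_sig − N = −84.1 − (−90.06) = 5.96 dB → 6.0 dB

6.0 dB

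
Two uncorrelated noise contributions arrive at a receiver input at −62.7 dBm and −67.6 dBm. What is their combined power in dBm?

Convert to linear, add, convert back:
P₁ = 5.37×10⁻¹⁰ W, P₂ = 1.74×10⁻¹⁰ W
P_tot = 7.11×10⁻¹⁰ W → 10 log₁₀(P_tot / 10⁻³) = −61.5 dBm

−61.5 dBm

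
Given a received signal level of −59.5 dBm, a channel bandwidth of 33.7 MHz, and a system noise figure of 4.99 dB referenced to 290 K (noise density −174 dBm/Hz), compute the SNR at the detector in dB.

Noise floor: N = −174 + 10 log₁₀(B) + NF
10 log₁₀(3.37×10⁷) = 75.28 dB
N = −174 + 75.28 + 4.99 = −93.73 dBm
SNR = P_sig − N = −59.5 − (−93.73) = 34.23 dB → 34.2 dB

34.2 dB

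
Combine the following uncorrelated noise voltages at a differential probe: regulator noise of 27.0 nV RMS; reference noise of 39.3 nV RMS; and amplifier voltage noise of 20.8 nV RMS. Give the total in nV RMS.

52.0 nV

Uncorrelated sources add in power (mean-square): V_tot = √(ΣV_i²)
V_tot = √[(2.70×10⁻⁸)² + (3.93×10⁻⁸)² + (2.08×10⁻⁸)²] = 5.20×10⁻⁸ V = 52.0 nV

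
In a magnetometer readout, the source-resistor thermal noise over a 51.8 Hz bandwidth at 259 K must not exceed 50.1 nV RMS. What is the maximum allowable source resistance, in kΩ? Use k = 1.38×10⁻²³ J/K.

Johnson–Nyquist: V_n = √(4kTRB) ⇒ R = V_n² / (4kTB)
4kTB = 4 × 1.38×10⁻²³ × 259 × 5.18×10¹ = 7.41×10⁻¹⁹
R = (5.01×10⁻⁸)² / 7.41×10⁻¹⁹ = 3.39×10³ Ω = 3.39 kΩ

3.39 kΩ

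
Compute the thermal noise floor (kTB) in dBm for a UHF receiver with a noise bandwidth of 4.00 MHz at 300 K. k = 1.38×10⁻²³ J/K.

P_n = kTB = 1.38×10⁻²³ × 300 × 4.00×10⁶ = 1.66×10⁻¹⁴ W
In dBm: 10 log₁₀(1.66×10⁻¹⁴ / 10⁻³) = −107.8 dBm

−107.8 dBm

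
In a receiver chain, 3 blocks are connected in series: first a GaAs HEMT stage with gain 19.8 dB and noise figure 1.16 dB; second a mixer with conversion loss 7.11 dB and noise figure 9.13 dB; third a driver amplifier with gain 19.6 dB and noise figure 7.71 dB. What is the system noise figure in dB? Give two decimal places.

Convert to linear (a loss of L dB is a gain of −L dB): F_i = 10^(NF_i/10), G_i = 10^(G_i,dB/10)
  Stage 1: F_1 = 10^(1.16/10) = 1.306, G_1 = 10^(19.8/10) = 95.50
  Stage 2: F_2 = 10^(9.13/10) = 8.185, G_2 = 10^(−7.11/10) = 0.1945
  Stage 3: F_3 = 10^(7.71/10) = 5.902, G_3 = 10^(19.6/10) = 91.20
Friis cascade:
  F = 1.306 + (8.185 − 1)/95.50 + (5.902 − 1)/18.58 = 1.645
NF = 10 log₁₀(1.645) = 2.16 dB

2.16 dB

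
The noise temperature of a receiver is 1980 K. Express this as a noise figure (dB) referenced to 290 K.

8.94 dB

F = 1 + T_e/T₀ = 1 + 1980/290 = 7.82759
NF = 10 log₁₀(7.82759) = 8.94 dB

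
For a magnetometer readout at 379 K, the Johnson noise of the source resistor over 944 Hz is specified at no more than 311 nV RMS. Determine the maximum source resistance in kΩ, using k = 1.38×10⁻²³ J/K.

4.90 kΩ

Johnson–Nyquist: V_n = √(4kTRB) ⇒ R = V_n² / (4kTB)
4kTB = 4 × 1.38×10⁻²³ × 379 × 9.44×10² = 1.97×10⁻¹⁷
R = (3.11×10⁻⁷)² / 1.97×10⁻¹⁷ = 4.90×10³ Ω = 4.90 kΩ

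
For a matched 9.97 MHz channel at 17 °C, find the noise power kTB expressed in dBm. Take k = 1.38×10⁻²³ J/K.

T = 17 °C + 273.15 = 290.15 K
P_n = kTB = 1.38×10⁻²³ × 290.15 × 9.97×10⁶ = 3.99×10⁻¹⁴ W
In dBm: 10 log₁₀(3.99×10⁻¹⁴ / 10⁻³) = −104.0 dBm

−104.0 dBm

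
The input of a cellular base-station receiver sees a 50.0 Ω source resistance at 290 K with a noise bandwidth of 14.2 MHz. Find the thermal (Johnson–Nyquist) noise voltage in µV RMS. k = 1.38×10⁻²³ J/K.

3.37 µV

V_n = √(4kTRB)
4kTRB = 4 × 1.38×10⁻²³ × 290 × 5.00×10¹ × 1.42×10⁷ = 1.14×10⁻¹¹ V²
V_n = √(1.14×10⁻¹¹) = 3.37×10⁻⁶ V = 3.37 µV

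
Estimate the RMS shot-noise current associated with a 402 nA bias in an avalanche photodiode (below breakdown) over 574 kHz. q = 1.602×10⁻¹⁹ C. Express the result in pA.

272 pA

I_n = √(2qI·B)
2qI·B = 2 × 1.602×10⁻¹⁹ × 4.02×10⁻⁷ × 5.74×10⁵ = 7.39×10⁻²⁰ A²
I_n = √(7.39×10⁻²⁰) = 2.72×10⁻¹⁰ A = 272 pA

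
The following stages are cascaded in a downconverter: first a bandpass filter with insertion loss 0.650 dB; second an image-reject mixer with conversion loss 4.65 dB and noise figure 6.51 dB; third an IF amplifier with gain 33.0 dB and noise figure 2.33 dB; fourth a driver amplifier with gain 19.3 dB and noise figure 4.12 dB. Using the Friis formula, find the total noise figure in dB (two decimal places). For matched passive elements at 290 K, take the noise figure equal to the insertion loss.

8.81 dB

Convert to linear (a loss of L dB is a gain of −L dB): F_i = 10^(NF_i/10), G_i = 10^(G_i,dB/10)
  Stage 1: F_1 = 10^(0.650/10) = 1.161, G_1 = 10^(−0.650/10) = 0.8610
  Stage 2: F_2 = 10^(6.51/10) = 4.477, G_2 = 10^(−4.65/10) = 0.3428
  Stage 3: F_3 = 10^(2.33/10) = 1.710, G_3 = 10^(33.0/10) = 1995
  Stage 4: F_4 = 10^(4.12/10) = 2.582, G_4 = 10^(19.3/10) = 85.11
Friis cascade:
  F = 1.161 + (4.477 − 1)/0.8610 + (1.710 − 1)/0.2951 + (2.582 − 1)/588.8 = 7.608
NF = 10 log₁₀(7.608) = 8.81 dB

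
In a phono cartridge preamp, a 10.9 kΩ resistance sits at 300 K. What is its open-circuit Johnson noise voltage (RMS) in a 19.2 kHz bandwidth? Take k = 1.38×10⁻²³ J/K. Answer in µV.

1.86 µV

V_n = √(4kTRB)
4kTRB = 4 × 1.38×10⁻²³ × 300 × 1.09×10⁴ × 1.92×10⁴ = 3.47×10⁻¹² V²
V_n = √(3.47×10⁻¹²) = 1.86×10⁻⁶ V = 1.86 µV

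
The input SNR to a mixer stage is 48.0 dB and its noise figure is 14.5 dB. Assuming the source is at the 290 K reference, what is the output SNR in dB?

33.5 dB

By definition F = SNR_in/SNR_out, so in dB: SNR_out = SNR_in − NF
SNR_out = 48.0 − 14.5 = 33.5 dB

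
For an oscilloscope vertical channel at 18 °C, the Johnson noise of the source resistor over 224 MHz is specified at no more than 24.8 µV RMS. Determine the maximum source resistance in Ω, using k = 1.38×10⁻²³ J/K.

T = 18 °C + 273.15 = 291.15 K
Johnson–Nyquist: V_n = √(4kTRB) ⇒ R = V_n² / (4kTB)
4kTB = 4 × 1.38×10⁻²³ × 291.15 × 2.24×10⁸ = 3.60×10⁻¹²
R = (2.48×10⁻⁵)² / 3.60×10⁻¹² = 1.71×10² Ω = 171 Ω

171 Ω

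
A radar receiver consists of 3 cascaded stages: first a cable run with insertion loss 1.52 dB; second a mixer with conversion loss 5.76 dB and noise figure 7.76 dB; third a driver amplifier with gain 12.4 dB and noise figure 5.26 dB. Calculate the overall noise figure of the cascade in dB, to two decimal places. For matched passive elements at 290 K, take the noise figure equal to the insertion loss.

13.24 dB

Convert to linear (a loss of L dB is a gain of −L dB): F_i = 10^(NF_i/10), G_i = 10^(G_i,dB/10)
  Stage 1: F_1 = 10^(1.52/10) = 1.419, G_1 = 10^(−1.52/10) = 0.7047
  Stage 2: F_2 = 10^(7.76/10) = 5.970, G_2 = 10^(−5.76/10) = 0.2655
  Stage 3: F_3 = 10^(5.26/10) = 3.357, G_3 = 10^(12.4/10) = 17.38
Friis cascade:
  F = 1.419 + (5.970 − 1)/0.7047 + (3.357 − 1)/0.1871 = 21.07
NF = 10 log₁₀(21.07) = 13.24 dB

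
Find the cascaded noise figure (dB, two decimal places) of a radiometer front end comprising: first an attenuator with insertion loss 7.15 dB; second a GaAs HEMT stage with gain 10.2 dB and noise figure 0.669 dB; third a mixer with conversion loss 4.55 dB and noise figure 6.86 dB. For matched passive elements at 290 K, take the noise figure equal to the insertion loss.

Convert to linear (a loss of L dB is a gain of −L dB): F_i = 10^(NF_i/10), G_i = 10^(G_i,dB/10)
  Stage 1: F_1 = 10^(7.15/10) = 5.188, G_1 = 10^(−7.15/10) = 0.1928
  Stage 2: F_2 = 10^(0.669/10) = 1.167, G_2 = 10^(10.2/10) = 10.47
  Stage 3: F_3 = 10^(6.86/10) = 4.853, G_3 = 10^(−4.55/10) = 0.3508
Friis cascade:
  F = 5.188 + (1.167 − 1)/0.1928 + (4.853 − 1)/2.018 = 7.961
NF = 10 log₁₀(7.961) = 9.01 dB

9.01 dB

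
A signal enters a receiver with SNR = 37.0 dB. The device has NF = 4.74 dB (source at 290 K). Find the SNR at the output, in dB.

32.26 dB

By definition F = SNR_in/SNR_out, so in dB: SNR_out = SNR_in − NF
SNR_out = 37.0 − 4.74 = 32.26 dB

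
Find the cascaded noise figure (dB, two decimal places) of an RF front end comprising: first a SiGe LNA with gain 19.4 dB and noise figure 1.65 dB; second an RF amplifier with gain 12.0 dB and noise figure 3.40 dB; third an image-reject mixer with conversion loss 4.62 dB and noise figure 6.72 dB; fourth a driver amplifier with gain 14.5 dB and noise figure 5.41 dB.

1.71 dB

Convert to linear (a loss of L dB is a gain of −L dB): F_i = 10^(NF_i/10), G_i = 10^(G_i,dB/10)
  Stage 1: F_1 = 10^(1.65/10) = 1.462, G_1 = 10^(19.4/10) = 87.10
  Stage 2: F_2 = 10^(3.40/10) = 2.188, G_2 = 10^(12.0/10) = 15.85
  Stage 3: F_3 = 10^(6.72/10) = 4.699, G_3 = 10^(−4.62/10) = 0.3451
  Stage 4: F_4 = 10^(5.41/10) = 3.475, G_4 = 10^(14.5/10) = 28.18
Friis cascade:
  F = 1.462 + (2.188 − 1)/87.10 + (4.699 − 1)/1380 + (3.475 − 1)/476.4 = 1.484
NF = 10 log₁₀(1.484) = 1.71 dB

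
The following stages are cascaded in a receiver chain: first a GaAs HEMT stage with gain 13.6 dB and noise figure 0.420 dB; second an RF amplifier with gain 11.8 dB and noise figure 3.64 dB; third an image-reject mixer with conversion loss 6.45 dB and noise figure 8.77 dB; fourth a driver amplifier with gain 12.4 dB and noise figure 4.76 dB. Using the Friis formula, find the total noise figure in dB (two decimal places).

0.80 dB

Convert to linear (a loss of L dB is a gain of −L dB): F_i = 10^(NF_i/10), G_i = 10^(G_i,dB/10)
  Stage 1: F_1 = 10^(0.420/10) = 1.102, G_1 = 10^(13.6/10) = 22.91
  Stage 2: F_2 = 10^(3.64/10) = 2.312, G_2 = 10^(11.8/10) = 15.14
  Stage 3: F_3 = 10^(8.77/10) = 7.534, G_3 = 10^(−6.45/10) = 0.2265
  Stage 4: F_4 = 10^(4.76/10) = 2.992, G_4 = 10^(12.4/10) = 17.38
Friis cascade:
  F = 1.102 + (2.312 − 1)/22.91 + (7.534 − 1)/346.7 + (2.992 − 1)/78.52 = 1.203
NF = 10 log₁₀(1.203) = 0.80 dB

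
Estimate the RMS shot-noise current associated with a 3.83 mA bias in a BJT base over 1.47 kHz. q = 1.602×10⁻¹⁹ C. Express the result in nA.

I_n = √(2qI·B)
2qI·B = 2 × 1.602×10⁻¹⁹ × 3.83×10⁻³ × 1.47×10³ = 1.80×10⁻¹⁸ A²
I_n = √(1.80×10⁻¹⁸) = 1.34×10⁻⁹ A = 1.34 nA

1.34 nA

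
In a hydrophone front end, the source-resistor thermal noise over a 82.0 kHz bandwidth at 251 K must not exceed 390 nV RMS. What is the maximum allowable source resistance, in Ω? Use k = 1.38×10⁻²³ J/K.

Johnson–Nyquist: V_n = √(4kTRB) ⇒ R = V_n² / (4kTB)
4kTB = 4 × 1.38×10⁻²³ × 251 × 8.20×10⁴ = 1.14×10⁻¹⁵
R = (3.90×10⁻⁷)² / 1.14×10⁻¹⁵ = 1.34×10² Ω = 134 Ω

134 Ω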